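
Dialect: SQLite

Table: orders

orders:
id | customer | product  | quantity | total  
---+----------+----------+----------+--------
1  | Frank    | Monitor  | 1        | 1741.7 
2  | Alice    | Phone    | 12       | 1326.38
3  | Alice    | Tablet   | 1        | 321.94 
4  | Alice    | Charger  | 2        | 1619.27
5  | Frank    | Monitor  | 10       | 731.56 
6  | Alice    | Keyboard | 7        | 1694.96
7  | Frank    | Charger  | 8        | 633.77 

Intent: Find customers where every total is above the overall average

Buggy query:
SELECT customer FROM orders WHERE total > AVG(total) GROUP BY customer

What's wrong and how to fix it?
Bug: AVG() is an aggregate; it can't sit directly in WHERE

Fix: Compute the overall average in a scalar subquery and compare each group's MIN against it in HAVING

Corrected query:
SELECT customer FROM orders GROUP BY customer HAVING MIN(total) > (SELECT AVG(total) FROM orders)

Result:
(no rows)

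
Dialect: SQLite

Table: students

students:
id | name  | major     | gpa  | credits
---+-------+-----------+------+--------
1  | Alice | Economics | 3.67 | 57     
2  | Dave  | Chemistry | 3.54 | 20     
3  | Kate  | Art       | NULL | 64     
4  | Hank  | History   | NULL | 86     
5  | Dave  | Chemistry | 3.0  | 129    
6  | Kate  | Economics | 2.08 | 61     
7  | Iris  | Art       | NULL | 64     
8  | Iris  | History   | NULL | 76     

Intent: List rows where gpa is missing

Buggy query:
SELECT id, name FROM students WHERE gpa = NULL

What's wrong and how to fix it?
Bug: Comparing to NULL with '=' never matches; NULL = NULL is unknown, not true

Fix: Use IS NULL to test for NULL

Corrected query:
SELECT id, name FROM students WHERE gpa IS NULL

Result:
id | name
---+-----
3  | Kate
4  | Hank
7  | Iris
8  | Iris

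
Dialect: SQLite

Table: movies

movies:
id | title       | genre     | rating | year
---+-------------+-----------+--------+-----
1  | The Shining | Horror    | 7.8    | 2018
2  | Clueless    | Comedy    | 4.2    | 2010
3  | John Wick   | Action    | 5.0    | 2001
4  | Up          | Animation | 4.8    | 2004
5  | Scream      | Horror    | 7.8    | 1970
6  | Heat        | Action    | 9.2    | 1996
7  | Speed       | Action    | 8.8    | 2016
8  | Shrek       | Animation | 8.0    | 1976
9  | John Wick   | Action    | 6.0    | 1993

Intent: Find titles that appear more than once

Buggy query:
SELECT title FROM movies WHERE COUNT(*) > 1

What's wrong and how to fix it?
Bug: COUNT(*) is an aggregate and cannot be used in WHERE

Fix: GROUP BY title, then filter groups with HAVING COUNT(*) > 1

Corrected query:
SELECT title FROM movies GROUP BY title HAVING COUNT(*) > 1

Result:
title    
---------
John Wick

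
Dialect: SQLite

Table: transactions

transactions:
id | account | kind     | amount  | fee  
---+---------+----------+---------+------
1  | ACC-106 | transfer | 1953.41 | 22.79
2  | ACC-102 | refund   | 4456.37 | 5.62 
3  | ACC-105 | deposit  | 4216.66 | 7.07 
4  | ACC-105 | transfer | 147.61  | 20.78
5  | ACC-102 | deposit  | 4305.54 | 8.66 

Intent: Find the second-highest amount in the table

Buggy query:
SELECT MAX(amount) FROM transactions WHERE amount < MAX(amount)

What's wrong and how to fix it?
Bug: MAX(amount) on the right of the comparison is an aggregate-in-WHERE error

Fix: Compute the overall MAX in a subquery, then take MAX of rows below it

Corrected query:
SELECT MAX(amount) FROM transactions WHERE amount < (SELECT MAX(amount) FROM transactions)

Result:
MAX(amount)
-----------
4305.54    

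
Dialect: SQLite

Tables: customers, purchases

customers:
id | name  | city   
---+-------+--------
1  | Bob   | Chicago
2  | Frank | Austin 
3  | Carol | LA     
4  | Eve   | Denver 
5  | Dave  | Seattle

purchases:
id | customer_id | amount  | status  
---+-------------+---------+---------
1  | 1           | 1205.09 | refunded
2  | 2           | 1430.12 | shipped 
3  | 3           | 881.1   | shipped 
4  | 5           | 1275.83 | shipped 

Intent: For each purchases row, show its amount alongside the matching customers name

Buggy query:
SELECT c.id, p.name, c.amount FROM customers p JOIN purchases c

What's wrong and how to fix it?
Bug: Missing join condition: each purchases row is matched to all customers rows instead of just its own

Fix: Add ON c.customer_id = p.id to the JOIN

Corrected query:
SELECT c.id, p.name, c.amount FROM customers p JOIN purchases c ON c.customer_id = p.id

Result:
id | name  | amount 
---+-------+--------
1  | Bob   | 1205.09
2  | Frank | 1430.12
3  | Carol | 881.1  
4  | Dave  | 1275.83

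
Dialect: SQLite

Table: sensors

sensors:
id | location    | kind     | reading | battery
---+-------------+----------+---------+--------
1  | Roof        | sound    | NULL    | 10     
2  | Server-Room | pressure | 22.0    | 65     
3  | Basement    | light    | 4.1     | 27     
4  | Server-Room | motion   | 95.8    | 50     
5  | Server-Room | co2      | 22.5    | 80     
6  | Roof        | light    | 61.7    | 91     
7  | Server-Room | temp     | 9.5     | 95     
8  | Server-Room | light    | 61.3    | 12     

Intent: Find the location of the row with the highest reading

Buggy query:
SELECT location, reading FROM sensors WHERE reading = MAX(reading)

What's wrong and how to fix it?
Bug: MAX(reading) is an aggregate and cannot be used directly in WHERE

Fix: Use a subquery: WHERE reading = (SELECT MAX(reading) FROM sensors)

Corrected query:
SELECT location, reading FROM sensors WHERE reading = (SELECT MAX(reading) FROM sensors)

Result:
location    | reading
------------+--------
Server-Room | 95.8   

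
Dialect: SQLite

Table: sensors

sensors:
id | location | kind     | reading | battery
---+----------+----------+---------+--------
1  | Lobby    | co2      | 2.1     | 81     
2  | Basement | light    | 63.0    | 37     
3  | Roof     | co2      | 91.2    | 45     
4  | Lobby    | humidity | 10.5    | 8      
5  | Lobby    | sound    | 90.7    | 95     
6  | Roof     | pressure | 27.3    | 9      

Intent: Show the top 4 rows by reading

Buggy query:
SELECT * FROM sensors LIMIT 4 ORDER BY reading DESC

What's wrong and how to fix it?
Bug: ORDER BY cannot follow LIMIT; LIMIT is the final clause

Fix: Sort with ORDER BY, then apply LIMIT

Corrected query:
SELECT * FROM sensors ORDER BY reading DESC LIMIT 4

Result:
id | location | kind     | reading | battery
---+----------+----------+---------+--------
3  | Roof     | co2      | 91.2    | 45     
5  | Lobby    | sound    | 90.7    | 95     
2  | Basement | light    | 63      | 37     
6  | Roof     | pressure | 27.3    | 9      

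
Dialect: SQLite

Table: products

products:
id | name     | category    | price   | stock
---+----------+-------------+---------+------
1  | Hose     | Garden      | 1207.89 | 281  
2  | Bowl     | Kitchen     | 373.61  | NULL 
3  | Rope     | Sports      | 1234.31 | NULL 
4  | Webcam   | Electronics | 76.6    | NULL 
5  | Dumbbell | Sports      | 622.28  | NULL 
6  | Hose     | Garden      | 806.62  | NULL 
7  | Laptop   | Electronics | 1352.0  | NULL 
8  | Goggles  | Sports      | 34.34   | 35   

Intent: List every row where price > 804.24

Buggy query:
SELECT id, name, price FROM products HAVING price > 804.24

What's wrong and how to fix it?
Bug: HAVING filters the output of aggregation, but this query has no GROUP BY and no aggregate functions, so SQLite rejects it (HAVING clause on a non-aggregate query); the condition here is per row

Fix: Replace HAVING with WHERE since the condition applies to individual rows

Corrected query:
SELECT id, name, price FROM products WHERE price > 804.24

Result:
id | name   | price  
---+--------+--------
1  | Hose   | 1207.89
3  | Rope   | 1234.31
6  | Hose   | 806.62 
7  | Laptop | 1352   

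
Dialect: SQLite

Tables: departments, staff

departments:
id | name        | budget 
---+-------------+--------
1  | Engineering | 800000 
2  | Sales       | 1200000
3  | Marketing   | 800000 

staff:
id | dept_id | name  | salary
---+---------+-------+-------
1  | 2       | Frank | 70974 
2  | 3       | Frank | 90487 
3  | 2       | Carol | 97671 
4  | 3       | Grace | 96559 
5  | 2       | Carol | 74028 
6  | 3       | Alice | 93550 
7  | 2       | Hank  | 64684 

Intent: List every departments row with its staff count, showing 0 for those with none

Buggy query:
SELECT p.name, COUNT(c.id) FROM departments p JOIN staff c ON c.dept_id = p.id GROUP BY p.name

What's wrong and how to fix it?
Bug: INNER JOIN drops departments rows that have no matching staff rows

Fix: Switch to LEFT JOIN to retain unmatched parent rows

Corrected query:
SELECT p.name, COUNT(c.id) FROM departments p LEFT JOIN staff c ON c.dept_id = p.id GROUP BY p.name

Result:
name        | COUNT(c.id)
------------+------------
Engineering | 0          
Marketing   | 3          
Sales       | 4          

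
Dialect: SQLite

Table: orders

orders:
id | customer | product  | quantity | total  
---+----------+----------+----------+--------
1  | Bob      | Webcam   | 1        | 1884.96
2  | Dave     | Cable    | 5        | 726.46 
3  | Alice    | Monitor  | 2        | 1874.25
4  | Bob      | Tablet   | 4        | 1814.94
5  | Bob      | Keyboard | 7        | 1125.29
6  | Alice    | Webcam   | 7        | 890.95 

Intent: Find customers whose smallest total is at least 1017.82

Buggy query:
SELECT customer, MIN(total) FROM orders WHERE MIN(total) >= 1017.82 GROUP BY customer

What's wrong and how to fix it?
Bug: Aggregates like MIN are computed per group after WHERE runs

Fix: Replace WHERE with HAVING after the GROUP BY

Corrected query:
SELECT customer, MIN(total) FROM orders GROUP BY customer HAVING MIN(total) >= 1017.82

Result:
customer | MIN(total)
---------+-----------
Bob      | 1125.29   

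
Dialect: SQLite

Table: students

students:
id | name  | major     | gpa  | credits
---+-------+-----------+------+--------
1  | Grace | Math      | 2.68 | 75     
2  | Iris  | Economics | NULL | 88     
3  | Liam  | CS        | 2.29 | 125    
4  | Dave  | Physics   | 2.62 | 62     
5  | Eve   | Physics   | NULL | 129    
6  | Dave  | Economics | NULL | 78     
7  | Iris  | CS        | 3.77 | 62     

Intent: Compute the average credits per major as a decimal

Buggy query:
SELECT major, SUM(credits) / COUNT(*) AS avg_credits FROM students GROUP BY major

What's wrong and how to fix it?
Bug: Both operands are integers, so '/' performs integer division and truncates

Fix: Multiply by 1.0 (or CAST to REAL) to force floating-point division

Corrected query:
SELECT major, SUM(credits) * 1.0 / COUNT(*) AS avg_credits FROM students GROUP BY major

Result:
major     | avg_credits
----------+------------
CS        | 93.5       
Economics | 83         
Math      | 75         
Physics   | 95.5       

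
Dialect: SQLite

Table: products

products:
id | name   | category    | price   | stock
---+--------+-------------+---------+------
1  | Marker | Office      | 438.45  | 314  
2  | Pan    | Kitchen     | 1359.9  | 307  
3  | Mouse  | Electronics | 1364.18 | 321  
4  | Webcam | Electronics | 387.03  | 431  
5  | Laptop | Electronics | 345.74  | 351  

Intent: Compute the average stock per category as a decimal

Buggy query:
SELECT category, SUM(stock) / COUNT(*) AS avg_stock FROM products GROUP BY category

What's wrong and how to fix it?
Bug: Both operands are integers, so '/' performs integer division and truncates

Fix: Cast one side to REAL so the division keeps the fractional part

Corrected query:
SELECT category, SUM(stock) * 1.0 / COUNT(*) AS avg_stock FROM products GROUP BY category

Result:
category    | avg_stock 
------------+-----------
Electronics | 367.666667
Kitchen     | 307       
Office      | 314       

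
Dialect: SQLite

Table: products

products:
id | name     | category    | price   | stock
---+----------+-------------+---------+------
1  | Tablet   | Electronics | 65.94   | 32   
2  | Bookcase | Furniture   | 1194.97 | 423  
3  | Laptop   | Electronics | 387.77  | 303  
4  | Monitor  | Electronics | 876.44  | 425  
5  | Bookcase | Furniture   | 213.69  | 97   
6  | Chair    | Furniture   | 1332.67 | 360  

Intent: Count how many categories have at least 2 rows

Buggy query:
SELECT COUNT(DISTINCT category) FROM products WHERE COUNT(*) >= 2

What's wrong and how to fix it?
Bug: WHERE filters individual rows, not groups, so a group-level COUNT is invalid there

Fix: Use a subquery that GROUPs and filters with HAVING, then count its rows

Corrected query:
SELECT COUNT(*) FROM (SELECT category FROM products GROUP BY category HAVING COUNT(*) >= 2)

Result:
COUNT(*)
--------
2       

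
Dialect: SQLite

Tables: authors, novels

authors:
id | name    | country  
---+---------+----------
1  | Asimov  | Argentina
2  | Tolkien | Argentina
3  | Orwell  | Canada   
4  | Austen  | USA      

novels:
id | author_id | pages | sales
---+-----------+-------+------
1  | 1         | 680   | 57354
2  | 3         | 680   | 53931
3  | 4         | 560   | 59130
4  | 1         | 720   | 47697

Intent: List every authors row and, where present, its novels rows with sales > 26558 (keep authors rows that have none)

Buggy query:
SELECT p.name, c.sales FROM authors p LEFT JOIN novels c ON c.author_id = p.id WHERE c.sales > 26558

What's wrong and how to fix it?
Bug: Filtering c.sales in WHERE discards the NULL rows produced by LEFT JOIN, turning it into an inner join

Fix: Put 'c.sales > 26558' in the JOIN's ON clause instead of WHERE

Corrected query:
SELECT p.name, c.sales FROM authors p LEFT JOIN novels c ON c.author_id = p.id AND c.sales > 26558

Result:
name    | sales
--------+------
Asimov  | 47697
Asimov  | 57354
Tolkien | NULL 
Orwell  | 53931
Austen  | 59130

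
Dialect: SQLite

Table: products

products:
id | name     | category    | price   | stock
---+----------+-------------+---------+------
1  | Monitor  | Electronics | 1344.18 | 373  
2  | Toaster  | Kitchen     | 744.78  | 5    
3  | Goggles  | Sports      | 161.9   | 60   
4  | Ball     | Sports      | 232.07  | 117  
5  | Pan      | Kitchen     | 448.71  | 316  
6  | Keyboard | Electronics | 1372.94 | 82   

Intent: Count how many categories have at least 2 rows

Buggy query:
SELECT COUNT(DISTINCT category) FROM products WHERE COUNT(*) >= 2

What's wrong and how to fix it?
Bug: COUNT(*) cannot appear in WHERE; the per-group count doesn't exist yet

Fix: Use a subquery that GROUPs and filters with HAVING, then count its rows

Corrected query:
SELECT COUNT(*) FROM (SELECT category FROM products GROUP BY category HAVING COUNT(*) >= 2)

Result:
COUNT(*)
--------
3       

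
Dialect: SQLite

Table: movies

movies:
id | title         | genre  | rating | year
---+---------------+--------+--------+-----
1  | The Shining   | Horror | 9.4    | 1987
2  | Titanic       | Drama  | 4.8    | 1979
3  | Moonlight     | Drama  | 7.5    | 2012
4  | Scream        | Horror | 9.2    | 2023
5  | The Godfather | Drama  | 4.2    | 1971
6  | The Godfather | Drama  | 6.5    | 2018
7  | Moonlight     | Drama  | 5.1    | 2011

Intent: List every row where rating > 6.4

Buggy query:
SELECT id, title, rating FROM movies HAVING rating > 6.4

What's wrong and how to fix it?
Bug: This is a non-aggregate query (no GROUP BY, no aggregates), so in SQLite the HAVING clause is invalid here; a row-level condition belongs in WHERE

Fix: Use WHERE for row-level filtering

Corrected query:
SELECT id, title, rating FROM movies WHERE rating > 6.4

Result:
id | title         | rating
---+---------------+-------
1  | The Shining   | 9.4   
3  | Moonlight     | 7.5   
4  | Scream        | 9.2   
6  | The Godfather | 6.5   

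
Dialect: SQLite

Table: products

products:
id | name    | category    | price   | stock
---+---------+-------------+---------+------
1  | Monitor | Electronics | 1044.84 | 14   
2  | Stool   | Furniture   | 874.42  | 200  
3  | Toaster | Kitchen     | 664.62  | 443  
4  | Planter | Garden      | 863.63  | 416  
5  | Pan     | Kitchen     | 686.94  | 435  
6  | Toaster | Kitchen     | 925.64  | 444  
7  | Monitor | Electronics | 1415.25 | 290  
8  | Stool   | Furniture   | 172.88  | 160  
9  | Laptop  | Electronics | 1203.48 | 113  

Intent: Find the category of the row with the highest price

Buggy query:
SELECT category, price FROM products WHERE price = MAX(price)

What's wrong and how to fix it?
Bug: MAX(price) is an aggregate and cannot be used directly in WHERE

Fix: Use a subquery: WHERE price = (SELECT MAX(price) FROM products)

Corrected query:
SELECT category, price FROM products WHERE price = (SELECT MAX(price) FROM products)

Result:
category    | price  
------------+--------
Electronics | 1415.25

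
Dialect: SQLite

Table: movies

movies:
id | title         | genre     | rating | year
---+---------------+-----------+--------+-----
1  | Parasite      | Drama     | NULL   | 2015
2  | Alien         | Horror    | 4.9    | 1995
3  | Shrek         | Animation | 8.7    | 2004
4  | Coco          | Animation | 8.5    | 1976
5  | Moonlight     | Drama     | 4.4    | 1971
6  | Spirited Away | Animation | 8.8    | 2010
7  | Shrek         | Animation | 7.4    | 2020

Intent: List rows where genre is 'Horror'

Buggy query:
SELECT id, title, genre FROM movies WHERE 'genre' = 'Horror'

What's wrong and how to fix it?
Bug: Single quotes denote string literals in SQL; the column name is being compared as a constant string

Fix: Reference the column as genre without single quotes

Corrected query:
SELECT id, title, genre FROM movies WHERE genre = 'Horror'

Result:
id | title | genre 
---+-------+-------
2  | Alien | Horror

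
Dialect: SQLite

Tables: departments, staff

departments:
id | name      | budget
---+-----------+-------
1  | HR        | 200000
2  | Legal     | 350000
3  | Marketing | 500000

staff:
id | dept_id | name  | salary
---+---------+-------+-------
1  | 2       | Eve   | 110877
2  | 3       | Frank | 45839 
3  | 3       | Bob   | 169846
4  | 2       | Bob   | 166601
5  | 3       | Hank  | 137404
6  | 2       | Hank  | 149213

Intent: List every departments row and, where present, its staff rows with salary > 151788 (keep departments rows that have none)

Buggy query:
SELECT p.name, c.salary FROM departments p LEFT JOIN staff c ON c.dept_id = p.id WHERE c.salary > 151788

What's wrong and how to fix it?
Bug: A WHERE condition on the right-hand table after LEFT JOIN drops unmatched parents

Fix: Put 'c.salary > 151788' in the JOIN's ON clause instead of WHERE

Corrected query:
SELECT p.name, c.salary FROM departments p LEFT JOIN staff c ON c.dept_id = p.id AND c.salary > 151788

Result:
name      | salary
----------+-------
HR        | NULL  
Legal     | 166601
Marketing | 169846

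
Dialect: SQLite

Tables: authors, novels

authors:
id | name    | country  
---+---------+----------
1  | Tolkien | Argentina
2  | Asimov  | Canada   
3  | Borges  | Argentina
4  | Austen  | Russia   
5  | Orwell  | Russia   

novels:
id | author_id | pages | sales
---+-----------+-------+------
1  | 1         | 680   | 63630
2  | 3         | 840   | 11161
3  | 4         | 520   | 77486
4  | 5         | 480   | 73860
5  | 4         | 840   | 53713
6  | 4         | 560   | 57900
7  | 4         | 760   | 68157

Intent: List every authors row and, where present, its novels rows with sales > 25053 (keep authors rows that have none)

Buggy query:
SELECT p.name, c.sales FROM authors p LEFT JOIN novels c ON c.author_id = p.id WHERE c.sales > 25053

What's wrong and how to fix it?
Bug: Filtering c.sales in WHERE discards the NULL rows produced by LEFT JOIN, turning it into an inner join

Fix: Move the right-table condition into the ON clause so unmatched parents are kept

Corrected query:
SELECT p.name, c.sales FROM authors p LEFT JOIN novels c ON c.author_id = p.id AND c.sales > 25053

Result:
name    | sales
--------+------
Tolkien | 63630
Asimov  | NULL 
Borges  | NULL 
Austen  | 53713
Austen  | 57900
Austen  | 68157
Austen  | 77486
Orwell  | 73860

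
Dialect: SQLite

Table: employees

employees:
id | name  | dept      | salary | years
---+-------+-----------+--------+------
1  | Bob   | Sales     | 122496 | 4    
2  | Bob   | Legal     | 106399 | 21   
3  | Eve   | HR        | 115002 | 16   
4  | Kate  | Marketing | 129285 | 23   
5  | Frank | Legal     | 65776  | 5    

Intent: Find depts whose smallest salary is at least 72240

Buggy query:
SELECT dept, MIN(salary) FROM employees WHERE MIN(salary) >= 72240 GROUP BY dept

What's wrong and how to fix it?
Bug: Aggregates like MIN are computed per group after WHERE runs

Fix: Replace WHERE with HAVING after the GROUP BY

Corrected query:
SELECT dept, MIN(salary) FROM employees GROUP BY dept HAVING MIN(salary) >= 72240

Result:
dept      | MIN(salary)
----------+------------
HR        | 115002     
Marketing | 129285     
Sales     | 122496     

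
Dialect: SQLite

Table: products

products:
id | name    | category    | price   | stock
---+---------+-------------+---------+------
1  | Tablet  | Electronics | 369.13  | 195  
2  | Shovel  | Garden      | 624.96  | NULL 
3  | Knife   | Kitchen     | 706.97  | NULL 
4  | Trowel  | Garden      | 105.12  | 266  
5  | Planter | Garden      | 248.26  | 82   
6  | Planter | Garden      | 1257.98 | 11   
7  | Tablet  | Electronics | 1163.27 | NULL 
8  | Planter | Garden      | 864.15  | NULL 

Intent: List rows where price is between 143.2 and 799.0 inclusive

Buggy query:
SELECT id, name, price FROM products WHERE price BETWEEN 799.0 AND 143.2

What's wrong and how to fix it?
Bug: BETWEEN expects the lower bound first; with 799.0 AND 143.2 the range is empty

Fix: Swap the bounds so the smaller value comes first

Corrected query:
SELECT id, name, price FROM products WHERE price BETWEEN 143.2 AND 799.0

Result:
id | name    | price 
---+---------+-------
1  | Tablet  | 369.13
2  | Shovel  | 624.96
3  | Knife   | 706.97
5  | Planter | 248.26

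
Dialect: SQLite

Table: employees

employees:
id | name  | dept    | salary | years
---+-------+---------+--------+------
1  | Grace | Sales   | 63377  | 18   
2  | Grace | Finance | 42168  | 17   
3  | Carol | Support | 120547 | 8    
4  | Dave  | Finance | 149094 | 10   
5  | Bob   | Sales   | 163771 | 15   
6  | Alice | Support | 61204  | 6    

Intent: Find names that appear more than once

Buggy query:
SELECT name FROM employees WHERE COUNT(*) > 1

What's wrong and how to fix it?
Bug: WHERE can't reference COUNT(*); aggregates are computed after WHERE

Fix: GROUP BY name, then filter groups with HAVING COUNT(*) > 1

Corrected query:
SELECT name FROM employees GROUP BY name HAVING COUNT(*) > 1

Result:
name 
-----
Grace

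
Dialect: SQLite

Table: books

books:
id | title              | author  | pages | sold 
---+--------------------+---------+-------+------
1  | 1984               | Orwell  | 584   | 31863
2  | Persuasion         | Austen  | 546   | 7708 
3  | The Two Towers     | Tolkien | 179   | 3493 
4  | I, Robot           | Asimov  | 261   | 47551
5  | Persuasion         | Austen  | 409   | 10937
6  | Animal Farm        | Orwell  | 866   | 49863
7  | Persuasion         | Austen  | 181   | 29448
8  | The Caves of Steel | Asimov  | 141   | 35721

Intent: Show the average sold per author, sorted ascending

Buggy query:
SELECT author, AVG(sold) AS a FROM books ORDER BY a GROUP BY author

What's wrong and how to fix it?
Bug: ORDER BY appears before GROUP BY; SQL clause order requires GROUP BY first

Fix: Move ORDER BY to the end, after GROUP BY

Corrected query:
SELECT author, AVG(sold) AS a FROM books GROUP BY author ORDER BY a

Result:
author  | a    
--------+------
Tolkien | 3493 
Austen  | 16031
Orwell  | 40863
Asimov  | 41636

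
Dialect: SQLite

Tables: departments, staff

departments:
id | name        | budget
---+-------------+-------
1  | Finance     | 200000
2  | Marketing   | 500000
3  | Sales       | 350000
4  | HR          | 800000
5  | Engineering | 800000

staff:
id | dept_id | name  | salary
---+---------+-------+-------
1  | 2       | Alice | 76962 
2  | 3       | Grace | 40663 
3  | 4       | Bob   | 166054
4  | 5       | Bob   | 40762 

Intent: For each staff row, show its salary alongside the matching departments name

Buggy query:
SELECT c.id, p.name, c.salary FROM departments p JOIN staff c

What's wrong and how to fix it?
Bug: JOIN with no ON clause produces a cartesian product; every staff row pairs with every departments row

Fix: Add ON c.dept_id = p.id to the JOIN

Corrected query:
SELECT c.id, p.name, c.salary FROM departments p JOIN staff c ON c.dept_id = p.id

Result:
id | name        | salary
---+-------------+-------
1  | Marketing   | 76962 
2  | Sales       | 40663 
3  | HR          | 166054
4  | Engineering | 40762 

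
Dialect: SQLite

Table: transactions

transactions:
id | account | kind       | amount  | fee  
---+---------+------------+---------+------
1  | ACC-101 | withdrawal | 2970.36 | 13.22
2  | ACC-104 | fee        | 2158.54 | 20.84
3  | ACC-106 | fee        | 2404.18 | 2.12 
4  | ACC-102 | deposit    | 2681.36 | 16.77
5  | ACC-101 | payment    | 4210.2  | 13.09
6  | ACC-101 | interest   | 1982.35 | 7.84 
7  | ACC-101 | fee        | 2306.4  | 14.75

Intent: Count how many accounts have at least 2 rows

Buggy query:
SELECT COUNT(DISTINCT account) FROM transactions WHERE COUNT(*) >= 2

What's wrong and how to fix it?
Bug: COUNT(*) cannot appear in WHERE; the per-group count doesn't exist yet

Fix: Group first with HAVING COUNT(*) >= 2, then COUNT the resulting groups

Corrected query:
SELECT COUNT(*) FROM (SELECT account FROM transactions GROUP BY account HAVING COUNT(*) >= 2)

Result:
COUNT(*)
--------
1       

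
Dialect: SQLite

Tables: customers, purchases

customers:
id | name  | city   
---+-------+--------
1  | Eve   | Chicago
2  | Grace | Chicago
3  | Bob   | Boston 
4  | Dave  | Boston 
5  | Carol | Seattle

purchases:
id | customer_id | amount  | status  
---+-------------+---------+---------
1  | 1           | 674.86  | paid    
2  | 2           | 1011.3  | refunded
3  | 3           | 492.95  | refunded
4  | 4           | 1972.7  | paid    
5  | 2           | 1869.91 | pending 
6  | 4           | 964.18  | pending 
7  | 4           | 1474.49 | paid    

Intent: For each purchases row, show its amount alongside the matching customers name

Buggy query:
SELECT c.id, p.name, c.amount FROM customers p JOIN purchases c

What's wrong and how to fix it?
Bug: JOIN with no ON clause produces a cartesian product; every purchases row pairs with every customers row

Fix: Specify the join condition linking the foreign key to the parent id

Corrected query:
SELECT c.id, p.name, c.amount FROM customers p JOIN purchases c ON c.customer_id = p.id

Result:
id | name  | amount 
---+-------+--------
1  | Eve   | 674.86 
2  | Grace | 1011.3 
3  | Bob   | 492.95 
4  | Dave  | 1972.7 
5  | Grace | 1869.91
6  | Dave  | 964.18 
7  | Dave  | 1474.49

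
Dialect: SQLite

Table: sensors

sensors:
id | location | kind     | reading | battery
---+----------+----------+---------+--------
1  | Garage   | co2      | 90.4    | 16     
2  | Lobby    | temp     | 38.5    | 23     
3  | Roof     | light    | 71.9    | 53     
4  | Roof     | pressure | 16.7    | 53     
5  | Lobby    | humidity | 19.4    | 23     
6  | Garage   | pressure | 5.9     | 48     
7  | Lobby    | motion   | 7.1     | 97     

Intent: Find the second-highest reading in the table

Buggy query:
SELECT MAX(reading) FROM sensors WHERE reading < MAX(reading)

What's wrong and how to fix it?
Bug: The inner MAX is an aggregate inside WHERE, which is not allowed

Fix: Put the inner MAX in a scalar subquery

Corrected query:
SELECT MAX(reading) FROM sensors WHERE reading < (SELECT MAX(reading) FROM sensors)

Result:
MAX(reading)
------------
71.9        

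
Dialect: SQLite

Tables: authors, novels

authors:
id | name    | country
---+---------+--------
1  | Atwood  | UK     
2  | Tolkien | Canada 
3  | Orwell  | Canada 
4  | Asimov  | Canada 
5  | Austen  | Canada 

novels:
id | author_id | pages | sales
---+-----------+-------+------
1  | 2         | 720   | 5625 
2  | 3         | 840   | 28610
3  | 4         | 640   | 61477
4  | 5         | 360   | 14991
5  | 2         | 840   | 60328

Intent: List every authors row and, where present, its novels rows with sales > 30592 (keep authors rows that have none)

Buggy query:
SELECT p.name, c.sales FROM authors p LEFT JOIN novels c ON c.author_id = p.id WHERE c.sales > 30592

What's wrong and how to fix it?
Bug: Filtering c.sales in WHERE discards the NULL rows produced by LEFT JOIN, turning it into an inner join

Fix: Put 'c.sales > 30592' in the JOIN's ON clause instead of WHERE

Corrected query:
SELECT p.name, c.sales FROM authors p LEFT JOIN novels c ON c.author_id = p.id AND c.sales > 30592

Result:
name    | sales
--------+------
Atwood  | NULL 
Tolkien | 60328
Orwell  | NULL 
Asimov  | 61477
Austen  | NULL 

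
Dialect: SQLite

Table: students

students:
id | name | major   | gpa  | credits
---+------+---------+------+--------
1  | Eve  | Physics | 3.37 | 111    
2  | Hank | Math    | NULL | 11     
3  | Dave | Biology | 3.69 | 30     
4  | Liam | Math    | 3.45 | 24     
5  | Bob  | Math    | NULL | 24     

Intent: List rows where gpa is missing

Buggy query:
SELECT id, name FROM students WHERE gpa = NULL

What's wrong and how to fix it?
Bug: Comparing to NULL with '=' never matches; NULL = NULL is unknown, not true

Fix: Replace '= NULL' with 'IS NULL'

Corrected query:
SELECT id, name FROM students WHERE gpa IS NULL

Result:
id | name
---+-----
2  | Hank
5  | Bob 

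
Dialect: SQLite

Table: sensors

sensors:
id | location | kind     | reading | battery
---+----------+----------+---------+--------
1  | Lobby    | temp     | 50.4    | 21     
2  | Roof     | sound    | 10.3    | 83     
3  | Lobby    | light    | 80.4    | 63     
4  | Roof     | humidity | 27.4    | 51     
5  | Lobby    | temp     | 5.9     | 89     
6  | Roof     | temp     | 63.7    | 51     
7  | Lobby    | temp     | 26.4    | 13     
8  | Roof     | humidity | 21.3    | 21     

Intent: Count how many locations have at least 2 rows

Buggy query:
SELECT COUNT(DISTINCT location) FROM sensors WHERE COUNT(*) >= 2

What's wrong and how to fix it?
Bug: WHERE filters individual rows, not groups, so a group-level COUNT is invalid there

Fix: Use a subquery that GROUPs and filters with HAVING, then count its rows

Corrected query:
SELECT COUNT(*) FROM (SELECT location FROM sensors GROUP BY location HAVING COUNT(*) >= 2)

Result:
COUNT(*)
--------
2       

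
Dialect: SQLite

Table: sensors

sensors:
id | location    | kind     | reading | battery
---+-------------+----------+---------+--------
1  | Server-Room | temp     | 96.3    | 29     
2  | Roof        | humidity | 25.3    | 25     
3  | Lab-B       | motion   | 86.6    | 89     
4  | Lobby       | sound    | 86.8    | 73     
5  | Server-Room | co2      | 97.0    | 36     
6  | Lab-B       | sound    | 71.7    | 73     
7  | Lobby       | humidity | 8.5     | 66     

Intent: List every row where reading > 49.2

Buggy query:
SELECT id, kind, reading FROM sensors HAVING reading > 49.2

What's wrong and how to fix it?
Bug: HAVING filters the output of aggregation, but this query has no GROUP BY and no aggregate functions, so SQLite rejects it (HAVING clause on a non-aggregate query); the condition here is per row

Fix: Replace HAVING with WHERE since the condition applies to individual rows

Corrected query:
SELECT id, kind, reading FROM sensors WHERE reading > 49.2

Result:
id | kind   | reading
---+--------+--------
1  | temp   | 96.3   
3  | motion | 86.6   
4  | sound  | 86.8   
5  | co2    | 97     
6  | sound  | 71.7   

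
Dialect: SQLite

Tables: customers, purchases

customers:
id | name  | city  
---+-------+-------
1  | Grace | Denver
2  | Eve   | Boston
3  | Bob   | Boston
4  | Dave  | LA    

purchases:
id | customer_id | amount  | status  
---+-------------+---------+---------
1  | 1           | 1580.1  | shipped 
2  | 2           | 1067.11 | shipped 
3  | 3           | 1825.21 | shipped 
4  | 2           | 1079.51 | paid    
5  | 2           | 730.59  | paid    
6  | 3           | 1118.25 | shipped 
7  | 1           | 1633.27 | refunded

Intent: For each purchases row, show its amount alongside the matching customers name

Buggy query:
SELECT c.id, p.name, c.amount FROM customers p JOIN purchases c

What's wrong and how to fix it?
Bug: JOIN with no ON clause produces a cartesian product; every purchases row pairs with every customers row

Fix: Add ON c.customer_id = p.id to the JOIN

Corrected query:
SELECT c.id, p.name, c.amount FROM customers p JOIN purchases c ON c.customer_id = p.id

Result:
id | name  | amount 
---+-------+--------
1  | Grace | 1580.1 
2  | Eve   | 1067.11
3  | Bob   | 1825.21
4  | Eve   | 1079.51
5  | Eve   | 730.59 
6  | Bob   | 1118.25
7  | Grace | 1633.27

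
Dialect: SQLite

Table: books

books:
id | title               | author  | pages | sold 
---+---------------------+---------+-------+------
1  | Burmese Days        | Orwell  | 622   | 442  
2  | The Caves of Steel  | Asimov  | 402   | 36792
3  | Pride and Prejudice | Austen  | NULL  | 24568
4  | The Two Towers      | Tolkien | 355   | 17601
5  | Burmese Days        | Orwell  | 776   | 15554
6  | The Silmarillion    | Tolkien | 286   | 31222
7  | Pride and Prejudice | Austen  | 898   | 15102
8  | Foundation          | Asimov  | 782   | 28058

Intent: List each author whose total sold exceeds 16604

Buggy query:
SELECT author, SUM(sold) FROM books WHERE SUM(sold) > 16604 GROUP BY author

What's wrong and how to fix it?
Bug: Aggregate functions cannot appear in a WHERE clause

Fix: Move the aggregate condition to a HAVING clause

Corrected query:
SELECT author, SUM(sold) FROM books GROUP BY author HAVING SUM(sold) > 16604

Result:
author  | SUM(sold)
--------+----------
Asimov  | 64850    
Austen  | 39670    
Tolkien | 48823    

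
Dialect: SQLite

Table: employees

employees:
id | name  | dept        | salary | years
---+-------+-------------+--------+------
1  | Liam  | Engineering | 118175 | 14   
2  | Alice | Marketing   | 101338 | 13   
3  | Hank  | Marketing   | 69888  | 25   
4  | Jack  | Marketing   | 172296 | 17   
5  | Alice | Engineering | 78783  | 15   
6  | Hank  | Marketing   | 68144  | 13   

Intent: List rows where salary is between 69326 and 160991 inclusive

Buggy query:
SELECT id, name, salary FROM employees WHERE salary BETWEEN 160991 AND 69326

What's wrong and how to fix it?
Bug: BETWEEN expects the lower bound first; with 160991 AND 69326 the range is empty

Fix: Write BETWEEN 69326 AND 160991

Corrected query:
SELECT id, name, salary FROM employees WHERE salary BETWEEN 69326 AND 160991

Result:
id | name  | salary
---+-------+-------
1  | Liam  | 118175
2  | Alice | 101338
3  | Hank  | 69888 
5  | Alice | 78783 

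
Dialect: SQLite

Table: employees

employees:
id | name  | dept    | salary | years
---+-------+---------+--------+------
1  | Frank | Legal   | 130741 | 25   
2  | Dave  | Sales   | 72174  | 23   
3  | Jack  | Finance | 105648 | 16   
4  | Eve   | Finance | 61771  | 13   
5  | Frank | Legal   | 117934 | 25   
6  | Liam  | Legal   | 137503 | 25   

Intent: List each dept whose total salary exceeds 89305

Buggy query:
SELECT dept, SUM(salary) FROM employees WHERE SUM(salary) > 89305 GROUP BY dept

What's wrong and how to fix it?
Bug: SUM(salary) is an aggregate, but WHERE filters rows before aggregation

Fix: Move the aggregate condition to a HAVING clause

Corrected query:
SELECT dept, SUM(salary) FROM employees GROUP BY dept HAVING SUM(salary) > 89305

Result:
dept    | SUM(salary)
--------+------------
Finance | 167419     
Legal   | 386178     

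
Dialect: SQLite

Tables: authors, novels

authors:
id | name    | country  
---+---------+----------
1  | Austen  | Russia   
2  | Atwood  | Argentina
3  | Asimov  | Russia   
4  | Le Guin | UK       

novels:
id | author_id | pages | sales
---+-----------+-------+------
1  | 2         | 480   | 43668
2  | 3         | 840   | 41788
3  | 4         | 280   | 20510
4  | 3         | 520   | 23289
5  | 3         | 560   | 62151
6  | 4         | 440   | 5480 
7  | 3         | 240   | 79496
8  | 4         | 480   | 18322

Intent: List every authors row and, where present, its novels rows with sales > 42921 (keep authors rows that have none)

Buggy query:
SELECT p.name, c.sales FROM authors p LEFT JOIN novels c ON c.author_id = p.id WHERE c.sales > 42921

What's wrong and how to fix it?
Bug: A WHERE condition on the right-hand table after LEFT JOIN drops unmatched parents

Fix: Move the right-table condition into the ON clause so unmatched parents are kept

Corrected query:
SELECT p.name, c.sales FROM authors p LEFT JOIN novels c ON c.author_id = p.id AND c.sales > 42921

Result:
name    | sales
--------+------
Austen  | NULL 
Atwood  | 43668
Asimov  | 62151
Asimov  | 79496
Le Guin | NULL 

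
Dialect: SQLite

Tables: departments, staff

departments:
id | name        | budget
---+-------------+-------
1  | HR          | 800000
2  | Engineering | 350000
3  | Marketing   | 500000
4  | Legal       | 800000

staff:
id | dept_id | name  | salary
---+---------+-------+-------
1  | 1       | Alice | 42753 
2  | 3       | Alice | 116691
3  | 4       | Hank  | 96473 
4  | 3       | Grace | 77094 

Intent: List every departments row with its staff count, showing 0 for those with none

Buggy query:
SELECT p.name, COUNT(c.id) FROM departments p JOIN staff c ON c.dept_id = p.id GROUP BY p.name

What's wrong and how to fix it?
Bug: An inner join excludes parents with zero children

Fix: Switch to LEFT JOIN to retain unmatched parent rows

Corrected query:
SELECT p.name, COUNT(c.id) FROM departments p LEFT JOIN staff c ON c.dept_id = p.id GROUP BY p.name

Result:
name        | COUNT(c.id)
------------+------------
Engineering | 0          
HR          | 1          
Legal       | 1          
Marketing   | 2          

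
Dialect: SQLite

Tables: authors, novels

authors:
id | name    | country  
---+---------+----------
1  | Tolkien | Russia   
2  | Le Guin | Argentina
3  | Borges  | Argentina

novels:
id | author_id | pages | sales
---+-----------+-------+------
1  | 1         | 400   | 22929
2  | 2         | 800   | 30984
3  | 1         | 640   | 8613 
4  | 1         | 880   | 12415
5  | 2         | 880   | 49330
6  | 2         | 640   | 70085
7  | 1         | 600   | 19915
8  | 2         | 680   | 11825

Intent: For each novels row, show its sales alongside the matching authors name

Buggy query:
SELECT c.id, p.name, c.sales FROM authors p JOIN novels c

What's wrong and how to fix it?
Bug: Missing join condition: each novels row is matched to all authors rows instead of just its own

Fix: Add ON c.author_id = p.id to the JOIN

Corrected query:
SELECT c.id, p.name, c.sales FROM authors p JOIN novels c ON c.author_id = p.id

Result:
id | name    | sales
---+---------+------
1  | Tolkien | 22929
2  | Le Guin | 30984
3  | Tolkien | 8613 
4  | Tolkien | 12415
5  | Le Guin | 49330
6  | Le Guin | 70085
7  | Tolkien | 19915
8  | Le Guin | 11825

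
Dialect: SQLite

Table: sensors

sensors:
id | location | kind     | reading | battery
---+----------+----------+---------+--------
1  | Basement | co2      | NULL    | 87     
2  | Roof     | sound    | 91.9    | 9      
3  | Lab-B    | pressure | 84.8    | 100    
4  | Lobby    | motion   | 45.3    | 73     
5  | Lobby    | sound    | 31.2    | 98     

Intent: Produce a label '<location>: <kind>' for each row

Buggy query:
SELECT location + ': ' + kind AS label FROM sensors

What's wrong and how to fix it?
Bug: '+' is numeric addition; on text columns SQLite converts them to 0 instead of concatenating

Fix: Use the || operator for string concatenation

Corrected query:
SELECT location || ': ' || kind AS label FROM sensors

Result:
label          
---------------
Basement: co2  
Roof: sound    
Lab-B: pressure
Lobby: motion  
Lobby: sound   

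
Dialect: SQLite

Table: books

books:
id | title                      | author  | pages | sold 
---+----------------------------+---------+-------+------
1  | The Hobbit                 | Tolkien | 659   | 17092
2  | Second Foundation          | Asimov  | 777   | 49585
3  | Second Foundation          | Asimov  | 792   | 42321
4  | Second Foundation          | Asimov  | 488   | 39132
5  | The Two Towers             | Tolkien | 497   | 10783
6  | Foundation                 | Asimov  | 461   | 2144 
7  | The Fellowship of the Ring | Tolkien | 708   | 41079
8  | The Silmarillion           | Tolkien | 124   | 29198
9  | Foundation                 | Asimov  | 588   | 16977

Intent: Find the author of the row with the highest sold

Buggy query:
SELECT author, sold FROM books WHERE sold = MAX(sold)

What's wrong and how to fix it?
Bug: MAX(sold) is an aggregate and cannot be used directly in WHERE

Fix: Use a subquery: WHERE sold = (SELECT MAX(sold) FROM books)

Corrected query:
SELECT author, sold FROM books WHERE sold = (SELECT MAX(sold) FROM books)

Result:
author | sold 
-------+------
Asimov | 49585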